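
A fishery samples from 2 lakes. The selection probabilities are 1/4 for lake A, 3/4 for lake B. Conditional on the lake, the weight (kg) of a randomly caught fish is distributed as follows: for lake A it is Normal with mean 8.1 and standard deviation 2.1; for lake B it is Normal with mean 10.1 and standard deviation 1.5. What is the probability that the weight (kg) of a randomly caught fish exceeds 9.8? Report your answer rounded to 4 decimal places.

Conditional on each lake, P(X > 9.8): A: 0.209107; B: 0.57926.
By total probability, P(X > 9.8) = 0.25·0.209107 + 0.75·0.57926 = 0.486722.

0.4867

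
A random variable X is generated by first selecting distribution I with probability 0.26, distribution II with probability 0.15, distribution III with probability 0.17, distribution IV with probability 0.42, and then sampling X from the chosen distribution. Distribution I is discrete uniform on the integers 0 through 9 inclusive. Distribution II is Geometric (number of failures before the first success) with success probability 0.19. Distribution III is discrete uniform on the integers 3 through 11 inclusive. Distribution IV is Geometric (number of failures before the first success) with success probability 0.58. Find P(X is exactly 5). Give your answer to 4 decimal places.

Conditional on each component, P(X = 5): I: 0.1; II: 0.0662489; III: 0.111111; IV: 0.00758009.
By total probability, P(X = 5) = 0.26·0.1 + 0.15·0.0662489 + 0.17·0.111111 + 0.42·0.00758009 = 0.0580099.

0.0580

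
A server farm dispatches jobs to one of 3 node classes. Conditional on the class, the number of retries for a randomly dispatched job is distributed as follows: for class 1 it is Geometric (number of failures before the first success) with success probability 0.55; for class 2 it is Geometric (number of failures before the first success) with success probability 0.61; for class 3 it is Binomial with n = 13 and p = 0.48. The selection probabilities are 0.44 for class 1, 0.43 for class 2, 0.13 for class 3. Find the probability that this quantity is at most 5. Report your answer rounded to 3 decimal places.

Conditional on each class, P(X ≤ 5): 1: 0.991696; 2: 0.996481; 3: 0.342697.
By total probability, P(X ≤ 5) = 0.44·0.991696 + 0.43·0.996481 + 0.13·0.342697 = 0.909384.

0.909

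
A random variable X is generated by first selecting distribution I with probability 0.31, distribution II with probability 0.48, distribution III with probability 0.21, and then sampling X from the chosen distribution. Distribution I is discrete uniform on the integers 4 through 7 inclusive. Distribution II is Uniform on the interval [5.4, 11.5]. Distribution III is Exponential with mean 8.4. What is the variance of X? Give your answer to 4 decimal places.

18.5362

Per component, I: μ=5.5, E[X²]=31.5; II: μ=8.45, E[X²]=74.5033; III: μ=8.4, E[X²]=141.12.
E[X] = 0.31·5.5 + 0.48·8.45 + 0.21·8.4 = 7.525.
E[X²] = 0.31·31.5 + 0.48·74.5033 + 0.21·141.12 = 75.1618.
Var(X) = E[X²] − (E[X])² = 75.1618 − 56.6256 = 18.5362.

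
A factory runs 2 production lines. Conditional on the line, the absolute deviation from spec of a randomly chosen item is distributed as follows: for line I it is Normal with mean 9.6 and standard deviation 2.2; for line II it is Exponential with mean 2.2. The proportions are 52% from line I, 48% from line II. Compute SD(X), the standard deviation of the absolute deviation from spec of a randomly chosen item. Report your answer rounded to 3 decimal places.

4.302

Per component, I: μ=9.6, E[X²]=97; II: μ=2.2, E[X²]=9.68.
E[X] = 0.52·9.6 + 0.48·2.2 = 6.048.
E[X²] = 0.52·97 + 0.48·9.68 = 55.0864.
Var(X) = E[X²] − (E[X])² = 55.0864 − 36.5783 = 18.5081.
SD(X) = √18.5081 = 4.3021.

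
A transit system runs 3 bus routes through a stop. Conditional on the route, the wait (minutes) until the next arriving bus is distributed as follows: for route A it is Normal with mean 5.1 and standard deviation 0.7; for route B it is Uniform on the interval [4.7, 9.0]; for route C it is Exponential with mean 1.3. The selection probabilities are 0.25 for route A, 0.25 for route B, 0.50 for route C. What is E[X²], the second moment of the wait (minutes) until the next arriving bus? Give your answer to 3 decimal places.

20.431

For each component E[X²] = Var + (mean)², giving A: 26.5; B: 48.4633; C: 3.38.
Overall E[X²] = 0.25·26.5 + 0.25·48.4633 + 0.5·3.38 = 20.4308.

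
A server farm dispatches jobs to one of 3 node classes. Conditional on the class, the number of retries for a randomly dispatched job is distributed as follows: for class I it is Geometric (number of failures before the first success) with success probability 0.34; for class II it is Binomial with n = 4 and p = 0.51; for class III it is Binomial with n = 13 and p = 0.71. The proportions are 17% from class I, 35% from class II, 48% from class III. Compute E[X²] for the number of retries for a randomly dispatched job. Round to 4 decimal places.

For each component E[X²] = Var + (mean)², giving I: 9.47751; II: 5.1612; III: 87.8696.
Overall E[X²] = 0.17·9.47751 + 0.35·5.1612 + 0.48·87.8696 = 45.595.

45.5950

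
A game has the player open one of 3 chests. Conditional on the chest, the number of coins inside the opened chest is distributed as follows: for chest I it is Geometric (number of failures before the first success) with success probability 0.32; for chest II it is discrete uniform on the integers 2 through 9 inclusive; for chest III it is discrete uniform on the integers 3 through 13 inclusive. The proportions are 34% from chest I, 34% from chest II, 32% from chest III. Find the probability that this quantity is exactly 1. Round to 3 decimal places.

Conditional on each chest, P(X = 1): I: 0.2176; II: 0; III: 0.
By total probability, P(X = 1) = 0.34·0.2176 + 0.34·0 + 0.32·0 = 0.073984.

0.074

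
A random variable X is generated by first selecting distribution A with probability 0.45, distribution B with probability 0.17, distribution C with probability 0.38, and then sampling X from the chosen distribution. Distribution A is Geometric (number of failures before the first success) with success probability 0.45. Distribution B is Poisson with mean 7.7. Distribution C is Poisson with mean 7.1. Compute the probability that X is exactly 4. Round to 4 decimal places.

0.0630

Conditional on each component, P(X = 4): A: 0.0411778; B: 0.0663261; C: 0.0873638.
By total probability, P(X = 4) = 0.45·0.0411778 + 0.17·0.0663261 + 0.38·0.0873638 = 0.0630037.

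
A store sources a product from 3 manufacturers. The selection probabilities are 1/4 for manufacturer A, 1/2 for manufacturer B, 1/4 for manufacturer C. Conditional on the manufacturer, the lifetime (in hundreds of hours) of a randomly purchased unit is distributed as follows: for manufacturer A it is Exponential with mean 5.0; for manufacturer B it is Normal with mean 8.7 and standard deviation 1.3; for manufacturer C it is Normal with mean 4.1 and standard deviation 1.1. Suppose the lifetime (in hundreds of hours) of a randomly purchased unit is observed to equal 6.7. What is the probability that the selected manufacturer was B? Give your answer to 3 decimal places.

0.716

Likelihoods f(6.7 | ·): A: 0.0523691; B: 0.0939742; C: 0.0222006.
Posterior ∝ prior × likelihood. Numerator for B: 0.5·0.0939742 = 0.0469871.
Normalizing constant: 0.25·0.0523691 + 0.5·0.0939742 + 0.25·0.0222006 = 0.0656295.
P(B | observation) = 0.0469871 / 0.0656295 = 0.715945.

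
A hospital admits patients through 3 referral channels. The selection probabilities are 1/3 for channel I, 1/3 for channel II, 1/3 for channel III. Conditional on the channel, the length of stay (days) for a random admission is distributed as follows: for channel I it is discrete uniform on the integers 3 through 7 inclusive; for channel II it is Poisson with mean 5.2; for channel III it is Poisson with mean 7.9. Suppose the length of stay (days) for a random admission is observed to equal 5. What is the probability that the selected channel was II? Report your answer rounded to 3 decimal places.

Likelihoods P(X=5 | ·): I: 0.2; II: 0.174785; III: 0.0950666.
Posterior ∝ prior × likelihood. Numerator for II: 0.333333·0.174785 = 0.0582617.
Normalizing constant: 0.333333·0.2 + 0.333333·0.174785 + 0.333333·0.0950666 = 0.156617.
P(II | observation) = 0.0582617 / 0.156617 = 0.372.

0.372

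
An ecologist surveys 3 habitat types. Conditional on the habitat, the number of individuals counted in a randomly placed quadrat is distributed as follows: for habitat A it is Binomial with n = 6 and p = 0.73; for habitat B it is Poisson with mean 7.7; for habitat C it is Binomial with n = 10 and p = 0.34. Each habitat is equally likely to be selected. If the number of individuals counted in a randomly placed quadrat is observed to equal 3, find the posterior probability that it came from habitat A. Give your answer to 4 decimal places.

0.3442

Likelihoods P(X=3 | ·): A: 0.15314; B: 0.0344551; C: 0.257292.
Posterior ∝ prior × likelihood. Numerator for A: 0.333333·0.15314 = 0.0510468.
Normalizing constant: 0.333333·0.15314 + 0.333333·0.0344551 + 0.333333·0.257292 = 0.148296.
P(A | observation) = 0.0510468 / 0.148296 = 0.344223.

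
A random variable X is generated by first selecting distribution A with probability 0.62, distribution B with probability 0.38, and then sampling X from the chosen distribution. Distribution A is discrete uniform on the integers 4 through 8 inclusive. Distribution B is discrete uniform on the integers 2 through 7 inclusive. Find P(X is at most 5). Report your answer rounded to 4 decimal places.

Conditional on each component, P(X ≤ 5): A: 0.4; B: 0.666667.
By total probability, P(X ≤ 5) = 0.62·0.4 + 0.38·0.666667 = 0.501333.

0.5013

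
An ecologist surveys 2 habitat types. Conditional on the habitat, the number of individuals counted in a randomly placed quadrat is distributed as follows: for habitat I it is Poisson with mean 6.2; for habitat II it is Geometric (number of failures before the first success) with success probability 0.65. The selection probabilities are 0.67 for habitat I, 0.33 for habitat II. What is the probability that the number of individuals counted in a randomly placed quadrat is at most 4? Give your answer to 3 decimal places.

0.502

Conditional on each habitat, P(X ≤ 4): I: 0.259177; II: 0.994748.
By total probability, P(X ≤ 4) = 0.67·0.259177 + 0.33·0.994748 = 0.501916.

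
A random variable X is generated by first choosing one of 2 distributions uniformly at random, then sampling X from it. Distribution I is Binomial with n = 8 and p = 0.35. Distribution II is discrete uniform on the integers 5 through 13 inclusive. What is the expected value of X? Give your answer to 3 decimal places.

5.900

Component means — I: 2.8; II: 9.
E[X] = 0.5·2.8 + 0.5·9 = 5.9.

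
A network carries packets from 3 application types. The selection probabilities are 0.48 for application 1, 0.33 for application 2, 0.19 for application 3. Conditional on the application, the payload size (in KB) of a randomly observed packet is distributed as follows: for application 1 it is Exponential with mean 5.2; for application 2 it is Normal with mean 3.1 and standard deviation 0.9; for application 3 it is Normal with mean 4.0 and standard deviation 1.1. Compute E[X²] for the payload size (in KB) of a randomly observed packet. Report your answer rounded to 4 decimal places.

For each component E[X²] = Var + (mean)², giving 1: 54.08; 2: 10.42; 3: 17.21.
Overall E[X²] = 0.48·54.08 + 0.33·10.42 + 0.19·17.21 = 32.6669.

32.6669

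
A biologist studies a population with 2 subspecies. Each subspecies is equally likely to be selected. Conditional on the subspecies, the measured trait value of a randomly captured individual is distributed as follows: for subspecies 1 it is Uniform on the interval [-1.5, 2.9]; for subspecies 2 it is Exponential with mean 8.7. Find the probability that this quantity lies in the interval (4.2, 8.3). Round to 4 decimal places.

0.1159

Conditional on each subspecies, P(4.2 < X < 8.3): 1: 0; 2: 0.23189.
By total probability, P(4.2 < X < 8.3) = 0.5·0 + 0.5·0.23189 = 0.115945.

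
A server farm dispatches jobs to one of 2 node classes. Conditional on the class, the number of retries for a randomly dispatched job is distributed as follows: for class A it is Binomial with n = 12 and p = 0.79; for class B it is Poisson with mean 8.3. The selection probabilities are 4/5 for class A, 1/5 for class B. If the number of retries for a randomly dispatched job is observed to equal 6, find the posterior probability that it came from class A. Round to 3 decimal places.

Likelihoods P(X=6 | ·): A: 0.0192642; B: 0.112847.
Posterior ∝ prior × likelihood. Numerator for A: 0.8·0.0192642 = 0.0154113.
Normalizing constant: 0.8·0.0192642 + 0.2·0.112847 = 0.0379808.
P(A | observation) = 0.0154113 / 0.0379808 = 0.405766.

0.406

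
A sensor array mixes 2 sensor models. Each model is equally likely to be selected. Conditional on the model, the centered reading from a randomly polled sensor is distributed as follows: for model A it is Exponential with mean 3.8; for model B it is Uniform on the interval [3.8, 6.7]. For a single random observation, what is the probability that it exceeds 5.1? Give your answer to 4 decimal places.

0.4065

Conditional on each model, P(X > 5.1): A: 0.261295; B: 0.551724.
By total probability, P(X > 5.1) = 0.5·0.261295 + 0.5·0.551724 = 0.40651.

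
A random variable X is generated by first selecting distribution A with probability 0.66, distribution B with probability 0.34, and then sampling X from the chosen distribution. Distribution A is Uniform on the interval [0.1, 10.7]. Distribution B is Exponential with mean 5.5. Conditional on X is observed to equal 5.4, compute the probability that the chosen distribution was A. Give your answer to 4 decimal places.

0.7289

Likelihoods f(5.4 | ·): A: 0.0943396; B: 0.0681144.
Posterior ∝ prior × likelihood. Numerator for A: 0.66·0.0943396 = 0.0622642.
Normalizing constant: 0.66·0.0943396 + 0.34·0.0681144 = 0.0854231.
P(A | observation) = 0.0622642 / 0.0854231 = 0.728892.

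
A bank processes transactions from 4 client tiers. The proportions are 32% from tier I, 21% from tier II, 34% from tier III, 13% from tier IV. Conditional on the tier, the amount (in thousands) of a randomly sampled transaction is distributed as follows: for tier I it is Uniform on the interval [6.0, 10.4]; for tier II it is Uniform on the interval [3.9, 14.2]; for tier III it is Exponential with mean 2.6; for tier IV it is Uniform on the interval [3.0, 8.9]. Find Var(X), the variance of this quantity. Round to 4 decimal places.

Per component, I: μ=8.2, E[X²]=68.8533; II: μ=9.05, E[X²]=90.7433; III: μ=2.6, E[X²]=13.52; IV: μ=5.95, E[X²]=38.3033.
E[X] = 0.32·8.2 + 0.21·9.05 + 0.34·2.6 + 0.13·5.95 = 6.182.
E[X²] = 0.32·68.8533 + 0.21·90.7433 + 0.34·13.52 + 0.13·38.3033 = 50.6654.
Var(X) = E[X²] − (E[X])² = 50.6654 − 38.2171 = 12.4483.

12.4483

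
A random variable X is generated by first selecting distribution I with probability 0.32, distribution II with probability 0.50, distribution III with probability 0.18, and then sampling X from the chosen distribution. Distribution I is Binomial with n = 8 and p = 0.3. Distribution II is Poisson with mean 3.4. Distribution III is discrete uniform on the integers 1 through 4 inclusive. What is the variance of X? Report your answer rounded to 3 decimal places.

Per component, I: μ=2.4, E[X²]=7.44; II: μ=3.4, E[X²]=14.96; III: μ=2.5, E[X²]=7.5.
E[X] = 0.32·2.4 + 0.5·3.4 + 0.18·2.5 = 2.918.
E[X²] = 0.32·7.44 + 0.5·14.96 + 0.18·7.5 = 11.2108.
Var(X) = E[X²] − (E[X])² = 11.2108 − 8.51472 = 2.69608.

2.696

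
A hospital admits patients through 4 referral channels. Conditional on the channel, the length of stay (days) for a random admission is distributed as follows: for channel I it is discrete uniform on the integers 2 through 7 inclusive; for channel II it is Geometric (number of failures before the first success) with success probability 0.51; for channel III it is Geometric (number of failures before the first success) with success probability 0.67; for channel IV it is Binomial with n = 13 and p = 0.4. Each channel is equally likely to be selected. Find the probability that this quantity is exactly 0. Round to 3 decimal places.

Conditional on each channel, P(X = 0): I: 0; II: 0.51; III: 0.67; IV: 0.00130607.
By total probability, P(X = 0) = 0.25·0 + 0.25·0.51 + 0.25·0.67 + 0.25·0.00130607 = 0.295327.

0.295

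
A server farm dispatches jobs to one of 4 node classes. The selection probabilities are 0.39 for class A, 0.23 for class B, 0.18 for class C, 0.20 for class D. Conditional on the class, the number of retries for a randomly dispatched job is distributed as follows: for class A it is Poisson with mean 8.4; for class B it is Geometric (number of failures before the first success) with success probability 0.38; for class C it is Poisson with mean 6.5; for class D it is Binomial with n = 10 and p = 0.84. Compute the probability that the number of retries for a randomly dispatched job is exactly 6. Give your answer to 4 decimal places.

Conditional on each class, P(X = 6): A: 0.109716; B: 0.0215841; C: 0.157483; D: 0.0483476.
By total probability, P(X = 6) = 0.39·0.109716 + 0.23·0.0215841 + 0.18·0.157483 + 0.2·0.0483476 = 0.08577.

0.0858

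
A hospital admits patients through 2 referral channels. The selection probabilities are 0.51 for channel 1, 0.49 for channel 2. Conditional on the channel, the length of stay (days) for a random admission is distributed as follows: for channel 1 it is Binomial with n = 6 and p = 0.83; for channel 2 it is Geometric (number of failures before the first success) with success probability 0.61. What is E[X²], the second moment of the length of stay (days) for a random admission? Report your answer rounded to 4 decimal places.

13.7938

For each component E[X²] = Var + (mean)², giving 1: 25.647; 2: 1.45687.
Overall E[X²] = 0.51·25.647 + 0.49·1.45687 = 13.7938.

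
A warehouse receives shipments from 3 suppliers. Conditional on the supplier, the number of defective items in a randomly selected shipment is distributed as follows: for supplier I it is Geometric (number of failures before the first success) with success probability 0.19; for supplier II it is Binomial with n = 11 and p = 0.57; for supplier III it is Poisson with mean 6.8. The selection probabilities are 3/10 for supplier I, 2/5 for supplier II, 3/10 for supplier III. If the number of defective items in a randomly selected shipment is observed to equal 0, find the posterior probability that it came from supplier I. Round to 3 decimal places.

0.994

Likelihoods P(X=0 | ·): I: 0.19; II: 9.29294e-05; III: 0.00111378.
Posterior ∝ prior × likelihood. Numerator for I: 0.3·0.19 = 0.057.
Normalizing constant: 0.3·0.19 + 0.4·9.29294e-05 + 0.3·0.00111378 = 0.0573713.
P(I | observation) = 0.057 / 0.0573713 = 0.993528.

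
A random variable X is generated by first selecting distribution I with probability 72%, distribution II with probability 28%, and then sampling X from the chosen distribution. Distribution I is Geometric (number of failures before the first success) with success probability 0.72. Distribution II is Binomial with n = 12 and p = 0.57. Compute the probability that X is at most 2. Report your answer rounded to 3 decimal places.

Conditional on each component, P(X ≤ 2): I: 0.978048; II: 0.00530983.
By total probability, P(X ≤ 2) = 0.72·0.978048 + 0.28·0.00530983 = 0.705681.

0.706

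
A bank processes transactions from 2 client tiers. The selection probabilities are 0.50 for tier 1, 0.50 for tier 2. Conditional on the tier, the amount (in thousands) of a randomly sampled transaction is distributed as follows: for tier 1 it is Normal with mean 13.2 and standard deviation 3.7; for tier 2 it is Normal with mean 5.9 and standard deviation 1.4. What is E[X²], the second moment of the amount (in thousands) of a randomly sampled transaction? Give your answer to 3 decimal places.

For each component E[X²] = Var + (mean)², giving 1: 187.93; 2: 36.77.
Overall E[X²] = 0.5·187.93 + 0.5·36.77 = 112.35.

112.350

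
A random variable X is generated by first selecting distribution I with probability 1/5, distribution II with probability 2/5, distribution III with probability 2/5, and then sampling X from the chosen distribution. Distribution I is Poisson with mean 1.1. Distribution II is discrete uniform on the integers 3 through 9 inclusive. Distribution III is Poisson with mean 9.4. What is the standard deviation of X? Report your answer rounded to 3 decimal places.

3.855

Per component, I: μ=1.1, E[X²]=2.31; II: μ=6, E[X²]=40; III: μ=9.4, E[X²]=97.76.
E[X] = 0.2·1.1 + 0.4·6 + 0.4·9.4 = 6.38.
E[X²] = 0.2·2.31 + 0.4·40 + 0.4·97.76 = 55.566.
Var(X) = E[X²] − (E[X])² = 55.566 − 40.7044 = 14.8616.
SD(X) = √14.8616 = 3.85507.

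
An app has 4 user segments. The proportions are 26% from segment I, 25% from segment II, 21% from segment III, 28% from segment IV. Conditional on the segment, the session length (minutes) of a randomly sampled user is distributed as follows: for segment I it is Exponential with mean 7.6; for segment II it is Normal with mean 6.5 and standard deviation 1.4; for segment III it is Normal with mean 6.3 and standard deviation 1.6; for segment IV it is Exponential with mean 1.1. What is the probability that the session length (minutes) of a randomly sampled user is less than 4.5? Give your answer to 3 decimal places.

Conditional on each segment, P(X < 4.5): I: 0.446838; II: 0.0765637; III: 0.130295; IV: 0.983276.
By total probability, P(X < 4.5) = 0.26·0.446838 + 0.25·0.0765637 + 0.21·0.130295 + 0.28·0.983276 = 0.437998.

0.438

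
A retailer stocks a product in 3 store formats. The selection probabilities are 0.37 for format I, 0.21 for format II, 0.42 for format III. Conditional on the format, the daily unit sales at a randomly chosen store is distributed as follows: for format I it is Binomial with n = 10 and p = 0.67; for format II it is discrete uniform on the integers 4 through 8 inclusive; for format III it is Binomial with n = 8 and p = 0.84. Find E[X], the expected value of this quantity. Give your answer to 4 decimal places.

6.5614

Component means — I: 6.7; II: 6; III: 6.72.
E[X] = 0.37·6.7 + 0.21·6 + 0.42·6.72 = 6.5614.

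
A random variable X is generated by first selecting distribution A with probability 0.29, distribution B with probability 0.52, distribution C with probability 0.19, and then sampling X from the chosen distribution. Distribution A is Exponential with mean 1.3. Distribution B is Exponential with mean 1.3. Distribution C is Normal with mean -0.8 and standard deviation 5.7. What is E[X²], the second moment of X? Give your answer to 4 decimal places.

For each component E[X²] = Var + (mean)², giving A: 3.38; B: 3.38; C: 33.13.
Overall E[X²] = 0.29·3.38 + 0.52·3.38 + 0.19·33.13 = 9.0325.

9.0325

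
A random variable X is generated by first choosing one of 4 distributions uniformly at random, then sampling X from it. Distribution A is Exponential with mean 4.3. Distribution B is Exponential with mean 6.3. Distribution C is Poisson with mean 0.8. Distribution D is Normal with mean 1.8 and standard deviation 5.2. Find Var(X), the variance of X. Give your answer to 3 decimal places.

Per component, A: μ=4.3, E[X²]=36.98; B: μ=6.3, E[X²]=79.38; C: μ=0.8, E[X²]=1.44; D: μ=1.8, E[X²]=30.28.
E[X] = 0.25·4.3 + 0.25·6.3 + 0.25·0.8 + 0.25·1.8 = 3.3.
E[X²] = 0.25·36.98 + 0.25·79.38 + 0.25·1.44 + 0.25·30.28 = 37.02.
Var(X) = E[X²] − (E[X])² = 37.02 − 10.89 = 26.13.

26.130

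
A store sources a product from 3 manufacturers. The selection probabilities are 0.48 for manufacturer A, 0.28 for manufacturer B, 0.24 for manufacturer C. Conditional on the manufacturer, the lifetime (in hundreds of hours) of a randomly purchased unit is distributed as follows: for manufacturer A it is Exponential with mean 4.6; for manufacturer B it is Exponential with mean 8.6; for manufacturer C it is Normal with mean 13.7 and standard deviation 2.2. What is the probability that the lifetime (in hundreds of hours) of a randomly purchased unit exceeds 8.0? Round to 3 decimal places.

0.434

Conditional on each manufacturer, P(X > 8.0): A: 0.175673; B: 0.394462; C: 0.995214.
By total probability, P(X > 8.0) = 0.48·0.175673 + 0.28·0.394462 + 0.24·0.995214 = 0.433624.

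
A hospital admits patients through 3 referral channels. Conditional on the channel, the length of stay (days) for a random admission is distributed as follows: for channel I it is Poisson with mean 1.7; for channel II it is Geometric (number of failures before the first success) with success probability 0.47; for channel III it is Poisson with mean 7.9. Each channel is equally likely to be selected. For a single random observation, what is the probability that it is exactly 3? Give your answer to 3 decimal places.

0.083

Conditional on each channel, P(X = 3): I: 0.149587; II: 0.0699722; III: 0.0304652.
By total probability, P(X = 3) = 0.333333·0.149587 + 0.333333·0.0699722 + 0.333333·0.0304652 = 0.0833416.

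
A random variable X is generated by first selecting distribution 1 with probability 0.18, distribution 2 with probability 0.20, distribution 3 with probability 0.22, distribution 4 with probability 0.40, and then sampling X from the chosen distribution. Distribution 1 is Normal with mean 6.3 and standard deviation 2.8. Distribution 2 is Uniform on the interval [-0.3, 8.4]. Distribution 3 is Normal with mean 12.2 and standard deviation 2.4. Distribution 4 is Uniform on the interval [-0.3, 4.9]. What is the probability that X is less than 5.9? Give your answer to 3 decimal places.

0.623

Conditional on each component, P(X < 5.9): 1: 0.443202; 2: 0.712644; 3: 0.00433245; 4: 1.
By total probability, P(X < 5.9) = 0.18·0.443202 + 0.2·0.712644 + 0.22·0.00433245 + 0.4·1 = 0.623258.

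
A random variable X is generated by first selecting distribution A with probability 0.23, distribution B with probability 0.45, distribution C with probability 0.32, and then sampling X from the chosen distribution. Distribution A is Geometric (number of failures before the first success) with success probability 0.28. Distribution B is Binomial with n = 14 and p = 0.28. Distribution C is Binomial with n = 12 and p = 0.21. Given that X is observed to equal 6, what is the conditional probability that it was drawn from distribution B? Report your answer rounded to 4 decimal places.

Likelihoods P(X=6 | ·): A: 0.0390079; B: 0.104511; C: 0.0192642.
Posterior ∝ prior × likelihood. Numerator for B: 0.45·0.104511 = 0.0470301.
Normalizing constant: 0.23·0.0390079 + 0.45·0.104511 + 0.32·0.0192642 = 0.0621665.
P(B | observation) = 0.0470301 / 0.0621665 = 0.756519.

0.7565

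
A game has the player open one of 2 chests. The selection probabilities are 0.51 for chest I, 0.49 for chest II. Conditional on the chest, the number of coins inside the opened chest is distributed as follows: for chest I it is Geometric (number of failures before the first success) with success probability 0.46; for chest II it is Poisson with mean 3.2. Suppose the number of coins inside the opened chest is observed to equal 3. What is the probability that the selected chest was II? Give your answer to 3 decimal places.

Likelihoods P(X=3 | ·): I: 0.0724334; II: 0.222616.
Posterior ∝ prior × likelihood. Numerator for II: 0.49·0.222616 = 0.109082.
Normalizing constant: 0.51·0.0724334 + 0.49·0.222616 = 0.146023.
P(II | observation) = 0.109082 / 0.146023 = 0.747019.

0.747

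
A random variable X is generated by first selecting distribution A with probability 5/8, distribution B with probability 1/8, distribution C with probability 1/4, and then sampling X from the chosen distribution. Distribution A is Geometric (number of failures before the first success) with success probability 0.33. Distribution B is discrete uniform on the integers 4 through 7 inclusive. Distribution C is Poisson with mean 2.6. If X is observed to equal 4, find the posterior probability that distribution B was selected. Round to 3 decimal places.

0.289

Likelihoods P(X=4 | ·): A: 0.0664987; B: 0.25; C: 0.141422.
Posterior ∝ prior × likelihood. Numerator for B: 0.125·0.25 = 0.03125.
Normalizing constant: 0.625·0.0664987 + 0.125·0.25 + 0.25·0.141422 = 0.108167.
P(B | observation) = 0.03125 / 0.108167 = 0.288905.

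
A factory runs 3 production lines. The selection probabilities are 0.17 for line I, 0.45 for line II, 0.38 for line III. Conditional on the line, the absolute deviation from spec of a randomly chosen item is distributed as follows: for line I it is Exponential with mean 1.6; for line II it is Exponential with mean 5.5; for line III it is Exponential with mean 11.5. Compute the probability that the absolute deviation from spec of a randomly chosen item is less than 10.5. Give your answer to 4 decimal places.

Conditional on each line, P(X < 10.5): I: 0.998588; II: 0.851785; III: 0.598699.
By total probability, P(X < 10.5) = 0.17·0.998588 + 0.45·0.851785 + 0.38·0.598699 = 0.780569.

0.7806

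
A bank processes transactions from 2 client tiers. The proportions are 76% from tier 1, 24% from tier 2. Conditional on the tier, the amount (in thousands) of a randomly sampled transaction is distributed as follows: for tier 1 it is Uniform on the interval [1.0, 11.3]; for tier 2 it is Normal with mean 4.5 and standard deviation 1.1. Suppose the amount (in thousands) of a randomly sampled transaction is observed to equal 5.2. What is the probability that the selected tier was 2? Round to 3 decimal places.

Likelihoods f(5.2 | ·): 1: 0.0970874; 2: 0.296198.
Posterior ∝ prior × likelihood. Numerator for 2: 0.24·0.296198 = 0.0710875.
Normalizing constant: 0.76·0.0970874 + 0.24·0.296198 = 0.144874.
P(2 | observation) = 0.0710875 / 0.144874 = 0.490685.

0.491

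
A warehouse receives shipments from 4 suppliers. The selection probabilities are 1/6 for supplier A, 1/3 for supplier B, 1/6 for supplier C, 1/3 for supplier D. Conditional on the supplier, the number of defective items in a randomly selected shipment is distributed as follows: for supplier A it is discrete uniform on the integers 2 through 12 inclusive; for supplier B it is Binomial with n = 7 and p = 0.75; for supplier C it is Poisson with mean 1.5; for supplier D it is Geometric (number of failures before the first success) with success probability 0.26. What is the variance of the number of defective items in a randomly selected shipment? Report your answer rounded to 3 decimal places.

Per component, A: μ=7, E[X²]=59; B: μ=5.25, E[X²]=28.875; C: μ=1.5, E[X²]=3.75; D: μ=2.84615, E[X²]=19.0473.
E[X] = 0.166667·7 + 0.333333·5.25 + 0.166667·1.5 + 0.333333·2.84615 = 4.11538.
E[X²] = 0.166667·59 + 0.333333·28.875 + 0.166667·3.75 + 0.333333·19.0473 = 26.4324.
Var(X) = E[X²] − (E[X])² = 26.4324 − 16.9364 = 9.49606.

9.496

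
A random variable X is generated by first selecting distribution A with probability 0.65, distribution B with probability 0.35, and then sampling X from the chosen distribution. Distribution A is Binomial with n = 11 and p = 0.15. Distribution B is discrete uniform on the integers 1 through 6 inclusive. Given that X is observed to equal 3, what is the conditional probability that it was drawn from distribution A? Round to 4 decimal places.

Likelihoods P(X=3 | ·): A: 0.151743; B: 0.166667.
Posterior ∝ prior × likelihood. Numerator for A: 0.65·0.151743 = 0.0986331.
Normalizing constant: 0.65·0.151743 + 0.35·0.166667 = 0.156966.
P(A | observation) = 0.0986331 / 0.156966 = 0.628371.

0.6284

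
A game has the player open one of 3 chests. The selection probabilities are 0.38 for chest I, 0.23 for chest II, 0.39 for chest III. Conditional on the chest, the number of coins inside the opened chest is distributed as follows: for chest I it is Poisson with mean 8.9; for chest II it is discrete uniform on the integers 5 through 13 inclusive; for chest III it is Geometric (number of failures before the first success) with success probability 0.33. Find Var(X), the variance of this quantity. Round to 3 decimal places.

18.667

Per component, I: μ=8.9, E[X²]=88.11; II: μ=9, E[X²]=87.6667; III: μ=2.0303, E[X²]=10.2746.
E[X] = 0.38·8.9 + 0.23·9 + 0.39·2.0303 = 6.24382.
E[X²] = 0.38·88.11 + 0.23·87.6667 + 0.39·10.2746 = 57.6522.
Var(X) = E[X²] − (E[X])² = 57.6522 − 38.9853 = 18.6669.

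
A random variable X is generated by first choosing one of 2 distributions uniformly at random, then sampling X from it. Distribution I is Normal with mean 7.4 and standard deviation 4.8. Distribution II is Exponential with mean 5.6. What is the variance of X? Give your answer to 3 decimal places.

28.010

Per component, I: μ=7.4, E[X²]=77.8; II: μ=5.6, E[X²]=62.72.
E[X] = 0.5·7.4 + 0.5·5.6 = 6.5.
E[X²] = 0.5·77.8 + 0.5·62.72 = 70.26.
Var(X) = E[X²] − (E[X])² = 70.26 − 42.25 = 28.01.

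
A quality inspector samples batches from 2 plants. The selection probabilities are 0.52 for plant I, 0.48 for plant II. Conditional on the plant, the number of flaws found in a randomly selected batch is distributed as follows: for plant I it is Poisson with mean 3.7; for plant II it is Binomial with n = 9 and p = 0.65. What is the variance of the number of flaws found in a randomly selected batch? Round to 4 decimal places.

Per component, I: μ=3.7, E[X²]=17.39; II: μ=5.85, E[X²]=36.27.
E[X] = 0.52·3.7 + 0.48·5.85 = 4.732.
E[X²] = 0.52·17.39 + 0.48·36.27 = 26.4524.
Var(X) = E[X²] − (E[X])² = 26.4524 − 22.3918 = 4.06058.

4.0606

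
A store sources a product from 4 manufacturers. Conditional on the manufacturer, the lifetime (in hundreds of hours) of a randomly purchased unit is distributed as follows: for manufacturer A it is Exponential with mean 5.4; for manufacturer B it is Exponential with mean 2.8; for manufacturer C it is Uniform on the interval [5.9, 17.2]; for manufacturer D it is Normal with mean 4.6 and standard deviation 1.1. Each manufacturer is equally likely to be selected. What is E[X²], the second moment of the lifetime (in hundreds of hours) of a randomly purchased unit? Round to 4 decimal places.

For each component E[X²] = Var + (mean)², giving A: 58.32; B: 15.68; C: 144.043; D: 22.37.
Overall E[X²] = 0.25·58.32 + 0.25·15.68 + 0.25·144.043 + 0.25·22.37 = 60.1033.

60.1033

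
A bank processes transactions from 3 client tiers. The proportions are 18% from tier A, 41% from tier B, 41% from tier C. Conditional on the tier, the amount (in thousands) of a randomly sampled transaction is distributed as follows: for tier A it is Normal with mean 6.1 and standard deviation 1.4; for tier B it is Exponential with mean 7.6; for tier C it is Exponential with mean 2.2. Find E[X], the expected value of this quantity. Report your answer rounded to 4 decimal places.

Component means — A: 6.1; B: 7.6; C: 2.2.
E[X] = 0.18·6.1 + 0.41·7.6 + 0.41·2.2 = 5.116.

5.1160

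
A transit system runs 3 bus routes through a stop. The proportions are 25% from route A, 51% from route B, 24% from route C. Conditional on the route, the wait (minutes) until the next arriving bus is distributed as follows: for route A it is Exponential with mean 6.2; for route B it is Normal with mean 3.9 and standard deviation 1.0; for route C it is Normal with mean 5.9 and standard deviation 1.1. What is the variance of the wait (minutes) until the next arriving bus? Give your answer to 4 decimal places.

Per component, A: μ=6.2, E[X²]=76.88; B: μ=3.9, E[X²]=16.21; C: μ=5.9, E[X²]=36.02.
E[X] = 0.25·6.2 + 0.51·3.9 + 0.24·5.9 = 4.955.
E[X²] = 0.25·76.88 + 0.51·16.21 + 0.24·36.02 = 36.1319.
Var(X) = E[X²] − (E[X])² = 36.1319 − 24.552 = 11.5799.

11.5799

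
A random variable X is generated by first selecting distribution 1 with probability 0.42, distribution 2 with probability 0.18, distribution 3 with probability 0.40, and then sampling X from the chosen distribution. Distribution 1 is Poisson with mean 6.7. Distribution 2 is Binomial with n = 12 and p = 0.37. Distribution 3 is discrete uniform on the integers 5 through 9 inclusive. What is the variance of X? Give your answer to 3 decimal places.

4.991

Per component, 1: μ=6.7, E[X²]=51.59; 2: μ=4.44, E[X²]=22.5108; 3: μ=7, E[X²]=51.
E[X] = 0.42·6.7 + 0.18·4.44 + 0.4·7 = 6.4132.
E[X²] = 0.42·51.59 + 0.18·22.5108 + 0.4·51 = 46.1197.
Var(X) = E[X²] − (E[X])² = 46.1197 − 41.1291 = 4.99061.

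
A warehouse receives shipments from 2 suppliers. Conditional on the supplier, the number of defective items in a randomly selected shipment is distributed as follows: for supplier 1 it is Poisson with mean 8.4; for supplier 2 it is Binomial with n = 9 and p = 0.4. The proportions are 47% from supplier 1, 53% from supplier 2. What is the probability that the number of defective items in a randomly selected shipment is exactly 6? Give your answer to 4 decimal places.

Conditional on each supplier, P(X = 6): 1: 0.109716; 2: 0.0743178.
By total probability, P(X = 6) = 0.47·0.109716 + 0.53·0.0743178 = 0.0909549.

0.0910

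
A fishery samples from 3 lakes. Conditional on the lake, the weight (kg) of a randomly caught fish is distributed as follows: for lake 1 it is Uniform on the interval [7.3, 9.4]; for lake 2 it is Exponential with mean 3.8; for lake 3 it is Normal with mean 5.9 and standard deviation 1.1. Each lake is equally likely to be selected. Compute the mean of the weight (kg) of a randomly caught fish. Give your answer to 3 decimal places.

6.017

Component means — 1: 8.35; 2: 3.8; 3: 5.9.
E[X] = 0.333333·8.35 + 0.333333·3.8 + 0.333333·5.9 = 6.01667.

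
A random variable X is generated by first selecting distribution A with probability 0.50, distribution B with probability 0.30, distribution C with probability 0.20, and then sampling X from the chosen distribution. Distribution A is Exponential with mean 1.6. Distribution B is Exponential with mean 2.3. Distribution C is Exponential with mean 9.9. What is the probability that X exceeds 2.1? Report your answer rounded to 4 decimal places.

0.4167

Conditional on each component, P(X > 2.1): A: 0.269146; B: 0.401301; C: 0.808867.
By total probability, P(X > 2.1) = 0.5·0.269146 + 0.3·0.401301 + 0.2·0.808867 = 0.416737.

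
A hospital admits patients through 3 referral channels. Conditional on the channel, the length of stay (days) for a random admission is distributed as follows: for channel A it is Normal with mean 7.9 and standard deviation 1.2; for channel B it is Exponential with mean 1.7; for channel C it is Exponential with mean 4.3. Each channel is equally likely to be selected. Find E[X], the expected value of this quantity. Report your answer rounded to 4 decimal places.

Component means — A: 7.9; B: 1.7; C: 4.3.
E[X] = 0.333333·7.9 + 0.333333·1.7 + 0.333333·4.3 = 4.63333.

4.6333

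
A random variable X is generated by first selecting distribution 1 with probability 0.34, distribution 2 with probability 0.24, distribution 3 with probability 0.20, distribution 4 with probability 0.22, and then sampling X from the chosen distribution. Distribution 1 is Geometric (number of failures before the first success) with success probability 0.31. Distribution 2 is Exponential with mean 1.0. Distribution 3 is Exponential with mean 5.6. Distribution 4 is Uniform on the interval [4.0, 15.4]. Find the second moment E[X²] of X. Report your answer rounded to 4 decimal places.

For each component E[X²] = Var + (mean)², giving 1: 12.1342; 2: 2; 3: 62.72; 4: 104.92.
Overall E[X²] = 0.34·12.1342 + 0.24·2 + 0.2·62.72 + 0.22·104.92 = 40.232.

40.2320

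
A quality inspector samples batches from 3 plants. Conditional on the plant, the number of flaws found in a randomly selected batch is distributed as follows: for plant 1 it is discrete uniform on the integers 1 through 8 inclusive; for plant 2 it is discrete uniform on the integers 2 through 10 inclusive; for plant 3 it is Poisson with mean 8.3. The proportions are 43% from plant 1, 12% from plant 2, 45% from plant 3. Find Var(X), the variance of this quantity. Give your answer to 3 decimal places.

Per component, 1: μ=4.5, E[X²]=25.5; 2: μ=6, E[X²]=42.6667; 3: μ=8.3, E[X²]=77.19.
E[X] = 0.43·4.5 + 0.12·6 + 0.45·8.3 = 6.39.
E[X²] = 0.43·25.5 + 0.12·42.6667 + 0.45·77.19 = 50.8205.
Var(X) = E[X²] − (E[X])² = 50.8205 − 40.8321 = 9.9884.

9.988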